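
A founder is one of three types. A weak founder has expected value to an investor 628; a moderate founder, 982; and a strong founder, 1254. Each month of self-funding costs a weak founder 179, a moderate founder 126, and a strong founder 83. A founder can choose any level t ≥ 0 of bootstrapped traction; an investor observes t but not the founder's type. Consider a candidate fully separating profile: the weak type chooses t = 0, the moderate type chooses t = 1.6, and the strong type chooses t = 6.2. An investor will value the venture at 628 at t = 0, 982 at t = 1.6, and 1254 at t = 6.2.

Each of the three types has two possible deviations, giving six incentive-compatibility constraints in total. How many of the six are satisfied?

Weak (own payoff 628): to t=1.6 gives 982 − 179×1.6 = 695.6 → profitable ✗; to t=6.2 gives 1254 − 179×6.2 = 144.2 → no gain ✓.
Moderate (own payoff 982 − 126×1.6 = 780.4): to t=0 gives 628 → no gain ✓; to t=6.2 gives 1254 − 126×6.2 = 472.8 → no gain ✓.
Strong (own payoff 1254 − 83×6.2 = 739.4): to t=0 gives 628 → no gain ✓; to t=1.6 gives 982 − 83×1.6 = 849.2 → profitable ✗.
4 of the 6 constraints hold; not an equilibrium.

4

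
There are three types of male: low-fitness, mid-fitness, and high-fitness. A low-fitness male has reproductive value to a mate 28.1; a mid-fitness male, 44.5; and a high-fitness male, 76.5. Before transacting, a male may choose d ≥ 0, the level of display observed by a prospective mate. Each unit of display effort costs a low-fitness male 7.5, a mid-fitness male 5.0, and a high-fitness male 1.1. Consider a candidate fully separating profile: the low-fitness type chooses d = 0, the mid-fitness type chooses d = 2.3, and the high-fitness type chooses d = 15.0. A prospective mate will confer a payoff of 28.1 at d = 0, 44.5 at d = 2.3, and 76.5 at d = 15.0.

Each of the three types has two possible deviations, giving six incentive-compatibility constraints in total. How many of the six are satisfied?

6

Mid-fitness (own payoff 44.5 − 5.0×2.3 = 33): to d=0 gives 28.1 → no gain ✓; to d=15.0 gives 76.5 − 5.0×15.0 = 1.5 → no gain ✓.
High-fitness (own payoff 76.5 − 1.1×15.0 = 60): to d=0 gives 28.1 → no gain ✓; to d=2.3 gives 44.5 − 1.1×2.3 = 41.97 → no gain ✓.
Low-fitness (own payoff 28.1): to d=2.3 gives 44.5 − 7.5×2.3 = 27.25 → no gain ✓; to d=15.0 gives 76.5 − 7.5×15.0 = -36 → no gain ✓.
6 of the 6 constraints hold; this profile is a separating equilibrium.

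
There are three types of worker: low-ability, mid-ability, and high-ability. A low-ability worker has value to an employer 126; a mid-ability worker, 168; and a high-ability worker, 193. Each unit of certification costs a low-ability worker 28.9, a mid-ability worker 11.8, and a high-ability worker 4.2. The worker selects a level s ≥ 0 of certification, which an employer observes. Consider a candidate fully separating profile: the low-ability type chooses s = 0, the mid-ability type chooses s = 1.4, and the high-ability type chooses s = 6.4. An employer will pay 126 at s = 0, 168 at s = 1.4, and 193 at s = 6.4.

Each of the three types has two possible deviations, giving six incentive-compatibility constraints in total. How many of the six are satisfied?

5

Mid-ability (own payoff 168 − 11.8×1.4 = 151.48): to s=0 gives 126 → no gain ✓; to s=6.4 gives 193 − 11.8×6.4 = 117.48 → no gain ✓.
High-ability (own payoff 193 − 4.2×6.4 = 166.12): to s=0 gives 126 → no gain ✓; to s=1.4 gives 168 − 4.2×1.4 = 162.12 → no gain ✓.
Low-ability (own payoff 126): to s=1.4 gives 168 − 28.9×1.4 = 127.54 → profitable ✗; to s=6.4 gives 193 − 28.9×6.4 = 8.04 → no gain ✓.
5 of the 6 constraints hold; not an equilibrium.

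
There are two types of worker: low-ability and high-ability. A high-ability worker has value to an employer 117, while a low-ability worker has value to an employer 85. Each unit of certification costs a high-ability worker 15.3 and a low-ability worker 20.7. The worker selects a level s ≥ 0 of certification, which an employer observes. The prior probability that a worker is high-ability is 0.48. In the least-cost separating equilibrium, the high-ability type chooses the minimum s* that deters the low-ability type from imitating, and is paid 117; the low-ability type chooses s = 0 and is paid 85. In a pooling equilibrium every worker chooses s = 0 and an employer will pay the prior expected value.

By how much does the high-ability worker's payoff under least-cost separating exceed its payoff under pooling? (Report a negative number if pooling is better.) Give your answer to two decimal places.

-7.01

Least-cost separating signal: s* solves 85 = 117 − 20.7·s*, so s* = (117 − 85)/20.7 ≈ 1.5459.
High-ability type's separating payoff: 117 − 15.3 × s* = 117 − 15.3 × (117 − 85)/20.7 = 117 − 489.6/20.7 ≈ 93.3478.
Pooling payoff: 0.48 × 117 + 0.52 × 85 = 100.36.
Difference: 93.3478 − 100.36 = -7.0122, i.e. -7.01 to two decimal places.
The high-ability type would prefer the pooling outcome.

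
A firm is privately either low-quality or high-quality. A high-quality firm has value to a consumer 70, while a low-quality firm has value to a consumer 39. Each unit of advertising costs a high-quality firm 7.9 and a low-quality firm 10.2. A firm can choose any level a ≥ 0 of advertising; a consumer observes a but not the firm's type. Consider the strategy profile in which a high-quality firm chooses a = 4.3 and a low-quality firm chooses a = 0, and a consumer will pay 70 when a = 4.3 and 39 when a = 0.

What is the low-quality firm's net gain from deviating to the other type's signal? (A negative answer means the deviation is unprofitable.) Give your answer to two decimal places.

-12.86

Playing a = 0 the low-quality firm receives 39.
Deviating to a = 4.3 brings payment 70 at cost 10.2 × 4.3 = 43.86, netting 26.14.
Gain from deviating: 26.14 − 39 = -12.86.
The gain is negative, so the low-quality type's incentive-compatibility constraint is satisfied.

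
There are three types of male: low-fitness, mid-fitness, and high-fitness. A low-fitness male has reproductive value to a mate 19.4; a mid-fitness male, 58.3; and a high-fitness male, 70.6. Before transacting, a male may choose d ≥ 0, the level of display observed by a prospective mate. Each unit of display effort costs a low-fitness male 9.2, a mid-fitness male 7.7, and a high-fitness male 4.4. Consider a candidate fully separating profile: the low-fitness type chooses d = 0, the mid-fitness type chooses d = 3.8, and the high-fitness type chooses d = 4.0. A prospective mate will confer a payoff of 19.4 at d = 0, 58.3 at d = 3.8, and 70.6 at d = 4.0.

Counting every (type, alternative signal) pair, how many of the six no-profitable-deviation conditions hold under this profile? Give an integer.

High-fitness (own payoff 70.6 − 4.4×4.0 = 53): to d=0 gives 19.4 → no gain ✓; to d=3.8 gives 58.3 − 4.4×3.8 = 41.58 → no gain ✓.
Mid-fitness (own payoff 58.3 − 7.7×3.8 = 29.04): to d=0 gives 19.4 → no gain ✓; to d=4.0 gives 70.6 − 7.7×4.0 = 39.8 → profitable ✗.
Low-fitness (own payoff 19.4): to d=3.8 gives 58.3 − 9.2×3.8 = 23.34 → profitable ✗; to d=4.0 gives 70.6 − 9.2×4.0 = 33.8 → profitable ✗.
3 of the 6 constraints hold; not an equilibrium.

3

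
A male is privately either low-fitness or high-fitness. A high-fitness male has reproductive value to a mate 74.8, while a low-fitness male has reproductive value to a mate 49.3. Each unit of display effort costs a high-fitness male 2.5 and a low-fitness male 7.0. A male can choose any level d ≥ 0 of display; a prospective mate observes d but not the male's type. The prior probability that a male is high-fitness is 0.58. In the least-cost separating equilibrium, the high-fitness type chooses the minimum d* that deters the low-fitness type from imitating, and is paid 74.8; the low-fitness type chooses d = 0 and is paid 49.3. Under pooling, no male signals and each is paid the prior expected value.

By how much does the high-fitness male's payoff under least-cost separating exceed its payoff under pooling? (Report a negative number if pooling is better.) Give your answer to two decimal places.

1.60

Least-cost separating signal: d* solves 49.3 = 74.8 − 7.0·d*, so d* = (74.8 − 49.3)/7.0 ≈ 3.6429.
High-fitness type's separating payoff: 74.8 − 2.5 × d* = 74.8 − 2.5 × (74.8 − 49.3)/7.0 = 74.8 − 63.75/7.0 ≈ 65.6929.
Pooling payoff: 0.58 × 74.8 + 0.42 × 49.3 = 64.09.
Difference: 65.6929 − 64.09 = 1.6029, i.e. 1.60 to two decimal places.
The high-fitness type prefers to separate.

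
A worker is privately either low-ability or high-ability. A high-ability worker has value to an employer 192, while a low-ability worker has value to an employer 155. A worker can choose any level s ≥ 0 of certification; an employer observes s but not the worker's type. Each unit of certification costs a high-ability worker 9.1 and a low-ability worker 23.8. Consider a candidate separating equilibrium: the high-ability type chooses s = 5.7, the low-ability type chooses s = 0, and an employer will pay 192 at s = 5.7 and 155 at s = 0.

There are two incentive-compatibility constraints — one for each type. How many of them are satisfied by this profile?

1

Low-ability type: stay at 0 → 155; mimic → 192 − 23.8 × 5.7 = 56.34. IC holds (155 ≥ 56.34).
High-ability type: signal → 192 − 9.1 × 5.7 = 140.13; deviate to 0 → 155. IC fails (140.13 < 155).
1 of 2 constraints hold, so this profile is not an equilibrium.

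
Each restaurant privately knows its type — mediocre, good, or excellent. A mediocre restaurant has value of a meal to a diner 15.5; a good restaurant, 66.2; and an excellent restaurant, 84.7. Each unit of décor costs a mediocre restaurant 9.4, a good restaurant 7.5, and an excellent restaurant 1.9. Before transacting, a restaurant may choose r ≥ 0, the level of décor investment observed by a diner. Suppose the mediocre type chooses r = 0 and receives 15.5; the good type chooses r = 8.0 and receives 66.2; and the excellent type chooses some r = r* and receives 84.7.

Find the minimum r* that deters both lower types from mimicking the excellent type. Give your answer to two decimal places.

Good type (on-path payoff 66.2 − 7.5×8.0 = 6.2) won't mimic when 6.2 ≥ 84.7 − 7.5·r*, i.e. r* ≥ 10.47.
Mediocre type (on-path payoff 15.5) won't mimic when 15.5 ≥ 84.7 − 9.4·r*, i.e. r* ≥ 7.36.
Both must hold, so r* = max(7.36, 10.47) = 10.47. The good type's constraint binds.

10.47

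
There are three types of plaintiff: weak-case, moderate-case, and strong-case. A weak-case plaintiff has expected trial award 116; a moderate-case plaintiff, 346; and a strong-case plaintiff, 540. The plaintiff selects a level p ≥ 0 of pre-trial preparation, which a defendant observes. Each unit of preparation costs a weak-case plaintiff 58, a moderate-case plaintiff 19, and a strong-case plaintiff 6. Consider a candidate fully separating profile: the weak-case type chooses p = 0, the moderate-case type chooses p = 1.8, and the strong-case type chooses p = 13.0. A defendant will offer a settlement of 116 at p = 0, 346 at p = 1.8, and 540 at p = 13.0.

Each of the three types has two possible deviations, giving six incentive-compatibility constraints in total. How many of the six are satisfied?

5

Weak-case (own payoff 116): to p=1.8 gives 346 − 58×1.8 = 241.6 → profitable ✗; to p=13.0 gives 540 − 58×13.0 = -214 → no gain ✓.
Strong-case (own payoff 540 − 6×13.0 = 462): to p=0 gives 116 → no gain ✓; to p=1.8 gives 346 − 6×1.8 = 335.2 → no gain ✓.
Moderate-case (own payoff 346 − 19×1.8 = 311.8): to p=0 gives 116 → no gain ✓; to p=13.0 gives 540 − 19×13.0 = 293 → no gain ✓.
5 of the 6 constraints hold; not an equilibrium.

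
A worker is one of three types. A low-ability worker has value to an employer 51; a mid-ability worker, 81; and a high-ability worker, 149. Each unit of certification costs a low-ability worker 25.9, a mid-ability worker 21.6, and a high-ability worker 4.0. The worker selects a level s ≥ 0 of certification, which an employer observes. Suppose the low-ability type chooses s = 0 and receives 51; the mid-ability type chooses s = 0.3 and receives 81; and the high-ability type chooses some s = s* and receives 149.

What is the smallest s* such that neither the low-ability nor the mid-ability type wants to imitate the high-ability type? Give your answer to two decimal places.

Low-ability type (on-path payoff 51) won't mimic when 51 ≥ 149 − 25.9·s*, i.e. s* ≥ 3.78.
Mid-ability type (on-path payoff 81 − 21.6×0.3 = 74.52) won't mimic when 74.52 ≥ 149 − 21.6·s*, i.e. s* ≥ 3.45.
Both must hold, so s* = max(3.78, 3.45) = 3.78. The low-ability type's constraint binds.

3.78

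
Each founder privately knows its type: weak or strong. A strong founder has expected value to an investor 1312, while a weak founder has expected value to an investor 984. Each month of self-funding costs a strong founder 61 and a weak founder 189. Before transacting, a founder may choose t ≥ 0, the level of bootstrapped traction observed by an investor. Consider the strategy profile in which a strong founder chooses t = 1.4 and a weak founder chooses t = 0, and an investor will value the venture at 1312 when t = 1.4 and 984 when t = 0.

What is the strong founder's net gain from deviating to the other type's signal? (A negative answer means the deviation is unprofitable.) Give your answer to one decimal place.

Playing t = 1.4 the strong founder receives 1312 − 61 × 1.4 = 1226.6.
Deviating to t = 0 yields 984 instead.
Gain from deviating: 984 − 1226.6 = -242.6.
The gain is negative, so the strong type's incentive-compatibility constraint is satisfied.

-242.6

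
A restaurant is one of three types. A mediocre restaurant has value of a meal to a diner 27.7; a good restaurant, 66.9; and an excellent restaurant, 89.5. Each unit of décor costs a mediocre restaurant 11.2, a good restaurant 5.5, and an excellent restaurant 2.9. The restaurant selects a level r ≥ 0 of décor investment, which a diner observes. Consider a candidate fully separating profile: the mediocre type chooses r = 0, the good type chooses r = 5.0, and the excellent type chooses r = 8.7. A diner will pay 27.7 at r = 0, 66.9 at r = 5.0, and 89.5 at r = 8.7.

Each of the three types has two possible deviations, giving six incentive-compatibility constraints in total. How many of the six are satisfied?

Mediocre (own payoff 27.7): to r=5.0 gives 66.9 − 11.2×5.0 = 10.9 → no gain ✓; to r=8.7 gives 89.5 − 11.2×8.7 = -7.94 → no gain ✓.
Good (own payoff 66.9 − 5.5×5.0 = 39.4): to r=0 gives 27.7 → no gain ✓; to r=8.7 gives 89.5 − 5.5×8.7 = 41.65 → profitable ✗.
Excellent (own payoff 89.5 − 2.9×8.7 = 64.27): to r=0 gives 27.7 → no gain ✓; to r=5.0 gives 66.9 − 2.9×5.0 = 52.4 → no gain ✓.
5 of the 6 constraints hold; not an equilibrium.

5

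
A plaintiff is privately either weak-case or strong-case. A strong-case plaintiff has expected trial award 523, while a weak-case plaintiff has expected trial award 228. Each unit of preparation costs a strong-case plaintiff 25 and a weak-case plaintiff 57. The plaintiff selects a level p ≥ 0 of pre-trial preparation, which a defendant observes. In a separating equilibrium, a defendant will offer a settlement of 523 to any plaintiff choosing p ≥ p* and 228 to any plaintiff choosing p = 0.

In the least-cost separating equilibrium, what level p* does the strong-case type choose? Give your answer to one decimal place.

A weak-case plaintiff choosing p = 0 receives 228.
Imitating at p* instead would pay 523 at cost 57·p*, netting 523 − 57·p*.
Indifference: 228 = 523 − 57·p*, so p* = (523 − 228) / 57 ≈ 5.2.
At p* the weak-case type's incentive constraint just binds; the strong-case type strictly prefers p* since its per-unit cost is lower.

5.2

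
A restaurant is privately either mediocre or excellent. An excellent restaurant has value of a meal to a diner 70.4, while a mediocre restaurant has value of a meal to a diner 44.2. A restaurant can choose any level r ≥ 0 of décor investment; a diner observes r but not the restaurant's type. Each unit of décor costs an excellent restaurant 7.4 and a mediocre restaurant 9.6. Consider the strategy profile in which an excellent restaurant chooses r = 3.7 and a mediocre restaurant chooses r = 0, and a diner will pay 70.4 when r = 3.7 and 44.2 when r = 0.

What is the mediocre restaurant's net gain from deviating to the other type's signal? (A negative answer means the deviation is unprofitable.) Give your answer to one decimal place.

-9.3

Playing r = 0 the mediocre restaurant receives 44.2.
Deviating to r = 3.7 brings payment 70.4 at cost 9.6 × 3.7 = 35.52, netting 34.88.
Gain from deviating: 34.88 − 44.2 = -9.32, i.e. -9.3 to one decimal place.
The gain is negative, so the mediocre type's incentive-compatibility constraint is satisfied.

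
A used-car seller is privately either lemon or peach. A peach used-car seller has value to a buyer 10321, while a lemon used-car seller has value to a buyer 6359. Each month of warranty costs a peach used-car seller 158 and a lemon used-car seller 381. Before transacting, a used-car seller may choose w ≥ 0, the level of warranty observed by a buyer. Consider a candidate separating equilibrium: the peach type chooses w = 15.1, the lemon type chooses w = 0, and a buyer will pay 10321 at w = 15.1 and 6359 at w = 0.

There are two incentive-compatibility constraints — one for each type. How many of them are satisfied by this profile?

Lemon type: stay at 0 → 6359; mimic → 10321 − 381 × 15.1 = 4567.9. IC holds (6359 ≥ 4567.9).
Peach type: signal → 10321 − 158 × 15.1 = 7935.2; deviate to 0 → 6359. IC holds (7935.2 ≥ 6359).
2 of 2 constraints hold, so this is a separating equilibrium.

2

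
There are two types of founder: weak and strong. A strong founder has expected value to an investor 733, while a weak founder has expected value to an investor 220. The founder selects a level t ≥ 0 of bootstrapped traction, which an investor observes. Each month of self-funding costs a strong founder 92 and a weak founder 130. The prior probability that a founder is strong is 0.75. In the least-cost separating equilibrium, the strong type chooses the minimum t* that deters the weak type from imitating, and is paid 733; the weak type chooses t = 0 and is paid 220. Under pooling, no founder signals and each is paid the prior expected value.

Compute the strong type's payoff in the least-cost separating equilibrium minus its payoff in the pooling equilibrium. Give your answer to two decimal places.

-234.80

Least-cost separating signal: t* solves 220 = 733 − 130·t*, so t* = (733 − 220)/130 ≈ 3.9462.
Strong type's separating payoff: 733 − 92 × t* = 733 − 92 × (733 − 220)/130 = 733 − 47196/130 ≈ 369.9538.
Pooling payoff: 0.75 × 733 + 0.25 × 220 = 604.75.
Difference: 369.9538 − 604.75 = -234.7962, i.e. -234.80 to two decimal places.
The strong type would prefer the pooling outcome.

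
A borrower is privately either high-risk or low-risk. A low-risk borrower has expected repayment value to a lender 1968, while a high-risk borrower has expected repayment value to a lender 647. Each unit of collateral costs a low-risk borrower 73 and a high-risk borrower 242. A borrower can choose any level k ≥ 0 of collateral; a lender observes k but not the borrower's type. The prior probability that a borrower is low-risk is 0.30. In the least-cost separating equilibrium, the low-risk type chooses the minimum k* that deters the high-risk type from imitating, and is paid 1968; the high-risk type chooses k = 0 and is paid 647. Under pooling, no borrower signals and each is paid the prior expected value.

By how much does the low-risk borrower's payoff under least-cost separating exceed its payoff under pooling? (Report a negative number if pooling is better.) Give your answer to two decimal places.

526.22

Least-cost separating signal: k* solves 647 = 1968 − 242·k*, so k* = (1968 − 647)/242 ≈ 5.4587.
Low-risk type's separating payoff: 1968 − 73 × k* = 1968 − 73 × (1968 − 647)/242 = 1968 − 96433/242 ≈ 1569.5165.
Pooling payoff: 0.30 × 1968 + 0.70 × 647 = 1043.3.
Difference: 1569.5165 − 1043.3 = 526.2165, i.e. 526.22 to two decimal places.
The low-risk type prefers to separate.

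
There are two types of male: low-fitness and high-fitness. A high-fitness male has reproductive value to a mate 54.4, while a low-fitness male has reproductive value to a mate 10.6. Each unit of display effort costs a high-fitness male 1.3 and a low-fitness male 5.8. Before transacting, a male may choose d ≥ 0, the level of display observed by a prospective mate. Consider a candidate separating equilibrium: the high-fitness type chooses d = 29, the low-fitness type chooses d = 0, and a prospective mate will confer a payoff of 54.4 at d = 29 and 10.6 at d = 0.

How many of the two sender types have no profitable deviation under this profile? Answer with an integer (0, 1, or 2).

High-fitness type: signal → 54.4 − 1.3 × 29 = 16.7; deviate to 0 → 10.6. IC holds (16.7 ≥ 10.6).
Low-fitness type: stay at 0 → 10.6; mimic → 54.4 − 5.8 × 29 = -113.8. IC holds (10.6 ≥ -113.8).
2 of 2 constraints hold, so this is a separating equilibrium.

2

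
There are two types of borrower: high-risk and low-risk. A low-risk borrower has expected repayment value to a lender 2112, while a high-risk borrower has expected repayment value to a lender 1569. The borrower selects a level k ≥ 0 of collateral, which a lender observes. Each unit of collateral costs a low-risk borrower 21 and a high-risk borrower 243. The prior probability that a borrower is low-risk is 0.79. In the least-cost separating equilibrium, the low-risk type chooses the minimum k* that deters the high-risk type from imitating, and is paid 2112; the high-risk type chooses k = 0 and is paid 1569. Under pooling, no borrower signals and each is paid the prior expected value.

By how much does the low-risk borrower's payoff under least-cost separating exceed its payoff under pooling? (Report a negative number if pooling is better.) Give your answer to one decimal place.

Least-cost separating signal: k* solves 1569 = 2112 − 243·k*, so k* = (2112 − 1569)/243 ≈ 2.2346.
Low-risk type's separating payoff: 2112 − 21 × k* = 2112 − 21 × (2112 − 1569)/243 = 2112 − 11403/243 ≈ 2065.074.
Pooling payoff: 0.79 × 2112 + 0.21 × 1569 = 1997.97.
Difference: 2065.074 − 1997.97 = 67.104, i.e. 67.1 to one decimal place.
The low-risk type prefers to separate.

67.1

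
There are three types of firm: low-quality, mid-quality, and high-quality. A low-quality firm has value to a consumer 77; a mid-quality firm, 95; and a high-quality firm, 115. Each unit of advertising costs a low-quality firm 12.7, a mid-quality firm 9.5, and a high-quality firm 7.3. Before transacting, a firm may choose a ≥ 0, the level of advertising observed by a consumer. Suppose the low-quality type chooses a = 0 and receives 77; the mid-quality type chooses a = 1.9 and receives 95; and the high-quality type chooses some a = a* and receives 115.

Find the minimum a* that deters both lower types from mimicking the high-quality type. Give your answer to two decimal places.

Low-quality type (on-path payoff 77) won't mimic when 77 ≥ 115 − 12.7·a*, i.e. a* ≥ 2.99.
Mid-quality type (on-path payoff 95 − 9.5×1.9 = 76.95) won't mimic when 76.95 ≥ 115 − 9.5·a*, i.e. a* ≥ 4.01.
Both must hold, so a* = max(2.99, 4.01) = 4.01. The mid-quality type's constraint binds.

4.01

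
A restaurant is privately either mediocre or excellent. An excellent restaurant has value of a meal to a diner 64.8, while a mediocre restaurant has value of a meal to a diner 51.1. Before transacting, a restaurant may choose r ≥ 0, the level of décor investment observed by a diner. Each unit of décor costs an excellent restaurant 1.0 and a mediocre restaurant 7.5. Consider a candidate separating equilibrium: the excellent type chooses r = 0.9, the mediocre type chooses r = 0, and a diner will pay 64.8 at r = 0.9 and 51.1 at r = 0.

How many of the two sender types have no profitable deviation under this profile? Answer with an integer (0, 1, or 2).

1

Mediocre type: stay at 0 → 51.1; mimic → 64.8 − 7.5 × 0.9 = 58.05. IC fails (51.1 < 58.05).
Excellent type: signal → 64.8 − 1.0 × 0.9 = 63.9; deviate to 0 → 51.1. IC holds (63.9 ≥ 51.1).
1 of 2 constraints hold, so this profile is not an equilibrium.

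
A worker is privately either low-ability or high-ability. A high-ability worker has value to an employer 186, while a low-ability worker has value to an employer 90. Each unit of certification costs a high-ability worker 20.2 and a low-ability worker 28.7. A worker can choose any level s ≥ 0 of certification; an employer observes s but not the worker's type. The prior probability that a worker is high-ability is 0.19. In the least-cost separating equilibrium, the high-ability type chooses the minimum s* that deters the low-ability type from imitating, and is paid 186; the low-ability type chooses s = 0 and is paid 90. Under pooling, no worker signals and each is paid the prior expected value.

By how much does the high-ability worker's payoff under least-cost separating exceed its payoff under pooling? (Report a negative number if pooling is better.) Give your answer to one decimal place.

10.2

Least-cost separating signal: s* solves 90 = 186 − 28.7·s*, so s* = (186 − 90)/28.7 ≈ 3.3449.
High-ability type's separating payoff: 186 − 20.2 × s* = 186 − 20.2 × (186 − 90)/28.7 = 186 − 1939.2/28.7 ≈ 118.432.
Pooling payoff: 0.19 × 186 + 0.81 × 90 = 108.24.
Difference: 118.432 − 108.24 = 10.192, i.e. 10.2 to one decimal place.
The high-ability type prefers to separate.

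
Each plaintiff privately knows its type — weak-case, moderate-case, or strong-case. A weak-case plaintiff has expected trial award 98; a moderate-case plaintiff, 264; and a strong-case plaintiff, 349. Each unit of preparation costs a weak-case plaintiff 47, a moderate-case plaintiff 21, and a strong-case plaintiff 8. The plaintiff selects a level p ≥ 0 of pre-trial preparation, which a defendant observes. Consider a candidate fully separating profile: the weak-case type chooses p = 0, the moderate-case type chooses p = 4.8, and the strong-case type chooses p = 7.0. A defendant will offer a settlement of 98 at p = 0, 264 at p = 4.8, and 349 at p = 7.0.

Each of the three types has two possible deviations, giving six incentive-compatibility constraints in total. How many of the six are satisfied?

5

Moderate-case (own payoff 264 − 21×4.8 = 163.2): to p=0 gives 98 → no gain ✓; to p=7.0 gives 349 − 21×7.0 = 202 → profitable ✗.
Strong-case (own payoff 349 − 8×7.0 = 293): to p=0 gives 98 → no gain ✓; to p=4.8 gives 264 − 8×4.8 = 225.6 → no gain ✓.
Weak-case (own payoff 98): to p=4.8 gives 264 − 47×4.8 = 38.4 → no gain ✓; to p=7.0 gives 349 − 47×7.0 = 20 → no gain ✓.
5 of the 6 constraints hold; not an equilibrium.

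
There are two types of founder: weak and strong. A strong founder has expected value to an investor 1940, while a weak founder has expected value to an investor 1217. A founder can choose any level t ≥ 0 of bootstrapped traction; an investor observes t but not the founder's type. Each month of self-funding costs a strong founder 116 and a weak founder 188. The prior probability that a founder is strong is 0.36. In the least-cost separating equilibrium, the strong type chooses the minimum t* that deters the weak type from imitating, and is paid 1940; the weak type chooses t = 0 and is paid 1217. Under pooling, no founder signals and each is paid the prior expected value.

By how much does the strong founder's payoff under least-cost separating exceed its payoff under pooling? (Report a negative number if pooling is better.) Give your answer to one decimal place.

Least-cost separating signal: t* solves 1217 = 1940 − 188·t*, so t* = (1940 − 1217)/188 ≈ 3.8457.
Strong type's separating payoff: 1940 − 116 × t* = 1940 − 116 × (1940 − 1217)/188 = 1940 − 83868/188 ≈ 1493.894.
Pooling payoff: 0.36 × 1940 + 0.64 × 1217 = 1477.28.
Difference: 1493.894 − 1477.28 = 16.614, i.e. 16.6 to one decimal place.
The strong type prefers to separate.

16.6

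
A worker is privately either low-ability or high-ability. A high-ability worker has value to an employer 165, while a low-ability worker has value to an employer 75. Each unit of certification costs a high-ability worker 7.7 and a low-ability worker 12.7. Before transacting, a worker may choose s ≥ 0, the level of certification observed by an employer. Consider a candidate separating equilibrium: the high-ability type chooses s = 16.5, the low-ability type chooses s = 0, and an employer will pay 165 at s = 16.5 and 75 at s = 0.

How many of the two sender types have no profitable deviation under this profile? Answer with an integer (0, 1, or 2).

1

Low-ability type: stay at 0 → 75; mimic → 165 − 12.7 × 16.5 = -44.55. IC holds (75 ≥ -44.55).
High-ability type: signal → 165 − 7.7 × 16.5 = 37.95; deviate to 0 → 75. IC fails (37.95 < 75).
1 of 2 constraints hold, so this profile is not an equilibrium.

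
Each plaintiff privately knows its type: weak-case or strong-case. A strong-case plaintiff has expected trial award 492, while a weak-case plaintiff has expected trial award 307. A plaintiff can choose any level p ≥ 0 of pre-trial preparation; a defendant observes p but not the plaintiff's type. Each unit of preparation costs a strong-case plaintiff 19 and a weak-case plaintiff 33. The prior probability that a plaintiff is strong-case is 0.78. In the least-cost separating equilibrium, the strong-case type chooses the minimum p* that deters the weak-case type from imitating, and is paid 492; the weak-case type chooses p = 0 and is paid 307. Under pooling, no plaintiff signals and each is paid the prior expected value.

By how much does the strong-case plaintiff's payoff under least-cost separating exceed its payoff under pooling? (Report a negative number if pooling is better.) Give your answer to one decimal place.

-65.8

Least-cost separating signal: p* solves 307 = 492 − 33·p*, so p* = (492 − 307)/33 ≈ 5.6061.
Strong-case type's separating payoff: 492 − 19 × p* = 492 − 19 × (492 − 307)/33 = 492 − 3515/33 ≈ 385.485.
Pooling payoff: 0.78 × 492 + 0.22 × 307 = 451.3.
Difference: 385.485 − 451.3 = -65.815, i.e. -65.8 to one decimal place.
The strong-case type would prefer the pooling outcome.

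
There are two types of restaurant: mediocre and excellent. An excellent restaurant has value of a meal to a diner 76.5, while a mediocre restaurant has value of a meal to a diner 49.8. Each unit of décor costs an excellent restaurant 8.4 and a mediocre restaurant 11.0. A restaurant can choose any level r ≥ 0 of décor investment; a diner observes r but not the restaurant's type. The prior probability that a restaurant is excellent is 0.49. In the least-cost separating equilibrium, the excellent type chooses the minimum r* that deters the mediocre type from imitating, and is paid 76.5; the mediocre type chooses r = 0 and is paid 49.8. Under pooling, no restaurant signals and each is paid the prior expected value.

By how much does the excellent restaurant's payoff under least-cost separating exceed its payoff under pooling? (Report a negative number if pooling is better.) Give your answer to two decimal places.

-6.77

Least-cost separating signal: r* solves 49.8 = 76.5 − 11.0·r*, so r* = (76.5 − 49.8)/11.0 ≈ 2.4273.
Excellent type's separating payoff: 76.5 − 8.4 × r* = 76.5 − 8.4 × (76.5 − 49.8)/11.0 = 76.5 − 224.28/11.0 ≈ 56.1109.
Pooling payoff: 0.49 × 76.5 + 0.51 × 49.8 = 62.883.
Difference: 56.1109 − 62.883 = -6.7721, i.e. -6.77 to two decimal places.
The excellent type would prefer the pooling outcome.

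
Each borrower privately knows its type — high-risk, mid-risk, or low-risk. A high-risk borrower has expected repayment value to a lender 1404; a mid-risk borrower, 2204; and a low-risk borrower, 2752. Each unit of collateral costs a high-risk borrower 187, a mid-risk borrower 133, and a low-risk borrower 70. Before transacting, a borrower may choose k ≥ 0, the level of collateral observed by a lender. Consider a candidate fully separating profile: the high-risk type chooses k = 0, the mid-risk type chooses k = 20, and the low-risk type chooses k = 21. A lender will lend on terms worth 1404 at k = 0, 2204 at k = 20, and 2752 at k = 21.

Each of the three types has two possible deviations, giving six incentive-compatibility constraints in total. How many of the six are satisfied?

3

High-risk (own payoff 1404): to k=20 gives 2204 − 187×20 = -1536 → no gain ✓; to k=21 gives 2752 − 187×21 = -1175 → no gain ✓.
Low-risk (own payoff 2752 − 70×21 = 1282): to k=0 gives 1404 → profitable ✗; to k=20 gives 2204 − 70×20 = 804 → no gain ✓.
Mid-risk (own payoff 2204 − 133×20 = -456): to k=0 gives 1404 → profitable ✗; to k=21 gives 2752 − 133×21 = -41 → profitable ✗.
3 of the 6 constraints hold; not an equilibrium.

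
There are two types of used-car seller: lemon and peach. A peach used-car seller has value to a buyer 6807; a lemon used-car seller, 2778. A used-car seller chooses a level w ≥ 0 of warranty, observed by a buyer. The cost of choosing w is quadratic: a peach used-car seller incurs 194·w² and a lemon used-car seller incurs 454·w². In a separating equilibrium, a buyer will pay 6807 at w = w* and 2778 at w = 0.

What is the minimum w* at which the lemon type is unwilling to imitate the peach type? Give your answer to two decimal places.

The lemon type at w = 0 receives 2778; imitating at w* yields 6807 − 454·w*².
Indifference: 2778 = 6807 − 454·w*², so w*² = (6807 − 2778) / 454 ≈ 8.8744.
w* = √8.8744 ≈ 2.98.

2.98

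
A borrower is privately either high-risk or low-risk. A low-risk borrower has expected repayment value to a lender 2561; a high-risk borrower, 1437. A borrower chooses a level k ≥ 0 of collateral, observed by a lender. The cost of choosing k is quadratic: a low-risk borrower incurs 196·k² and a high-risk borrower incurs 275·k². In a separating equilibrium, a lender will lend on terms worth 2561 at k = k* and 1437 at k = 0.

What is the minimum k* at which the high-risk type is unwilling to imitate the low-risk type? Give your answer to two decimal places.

2.02

The high-risk type at k = 0 receives 1437; imitating at k* yields 2561 − 275·k*².
Indifference: 1437 = 2561 − 275·k*², so k*² = (2561 − 1437) / 275 ≈ 4.0873.
k* = √4.0873 ≈ 2.02.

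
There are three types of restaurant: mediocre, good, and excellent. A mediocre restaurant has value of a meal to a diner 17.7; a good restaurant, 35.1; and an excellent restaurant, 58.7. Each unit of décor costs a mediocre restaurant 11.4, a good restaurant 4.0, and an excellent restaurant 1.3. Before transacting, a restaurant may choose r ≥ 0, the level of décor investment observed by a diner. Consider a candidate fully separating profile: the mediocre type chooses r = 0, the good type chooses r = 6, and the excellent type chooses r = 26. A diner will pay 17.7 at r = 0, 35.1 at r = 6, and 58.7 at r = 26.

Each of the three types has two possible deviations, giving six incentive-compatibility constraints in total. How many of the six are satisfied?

Excellent (own payoff 58.7 − 1.3×26 = 24.9): to r=0 gives 17.7 → no gain ✓; to r=6 gives 35.1 − 1.3×6 = 27.3 → profitable ✗.
Good (own payoff 35.1 − 4.0×6 = 11.1): to r=0 gives 17.7 → profitable ✗; to r=26 gives 58.7 − 4.0×26 = -45.3 → no gain ✓.
Mediocre (own payoff 17.7): to r=6 gives 35.1 − 11.4×6 = -33.3 → no gain ✓; to r=26 gives 58.7 − 11.4×26 = -237.7 → no gain ✓.
4 of the 6 constraints hold; not an equilibrium.

4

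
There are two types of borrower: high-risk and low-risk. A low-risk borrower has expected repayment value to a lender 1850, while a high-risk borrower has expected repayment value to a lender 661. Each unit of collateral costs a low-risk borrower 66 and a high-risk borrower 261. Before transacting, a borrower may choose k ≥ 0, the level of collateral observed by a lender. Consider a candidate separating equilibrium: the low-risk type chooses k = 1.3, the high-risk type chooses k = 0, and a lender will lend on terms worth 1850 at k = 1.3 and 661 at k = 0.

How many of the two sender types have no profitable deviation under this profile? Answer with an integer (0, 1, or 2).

1

Low-risk type: signal → 1850 − 66 × 1.3 = 1764.2; deviate to 0 → 661. IC holds (1764.2 ≥ 661).
High-risk type: stay at 0 → 661; mimic → 1850 − 261 × 1.3 = 1510.7. IC fails (661 < 1510.7).
1 of 2 constraints hold, so this profile is not an equilibrium.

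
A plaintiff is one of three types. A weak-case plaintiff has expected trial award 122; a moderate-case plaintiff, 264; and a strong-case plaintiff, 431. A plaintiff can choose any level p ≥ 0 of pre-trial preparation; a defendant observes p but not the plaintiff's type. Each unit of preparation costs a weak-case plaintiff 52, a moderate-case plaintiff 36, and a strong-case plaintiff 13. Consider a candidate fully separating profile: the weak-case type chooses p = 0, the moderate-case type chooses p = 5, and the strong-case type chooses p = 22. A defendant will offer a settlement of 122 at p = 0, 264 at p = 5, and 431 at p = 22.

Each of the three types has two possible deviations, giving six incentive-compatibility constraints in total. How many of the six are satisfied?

4

Weak-case (own payoff 122): to p=5 gives 264 − 52×5 = 4 → no gain ✓; to p=22 gives 431 − 52×22 = -713 → no gain ✓.
Moderate-case (own payoff 264 − 36×5 = 84): to p=0 gives 122 → profitable ✗; to p=22 gives 431 − 36×22 = -361 → no gain ✓.
Strong-case (own payoff 431 − 13×22 = 145): to p=0 gives 122 → no gain ✓; to p=5 gives 264 − 13×5 = 199 → profitable ✗.
4 of the 6 constraints hold; not an equilibrium.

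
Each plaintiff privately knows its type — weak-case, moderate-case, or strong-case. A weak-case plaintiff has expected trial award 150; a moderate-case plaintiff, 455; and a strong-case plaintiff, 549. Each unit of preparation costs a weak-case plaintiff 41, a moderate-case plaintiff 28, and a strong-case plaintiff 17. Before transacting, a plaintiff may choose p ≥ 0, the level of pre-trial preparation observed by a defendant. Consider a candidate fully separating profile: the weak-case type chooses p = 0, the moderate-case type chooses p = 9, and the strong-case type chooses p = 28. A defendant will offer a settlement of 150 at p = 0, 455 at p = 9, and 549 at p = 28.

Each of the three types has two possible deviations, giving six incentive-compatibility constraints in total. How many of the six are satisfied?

4

Strong-case (own payoff 549 − 17×28 = 73): to p=0 gives 150 → profitable ✗; to p=9 gives 455 − 17×9 = 302 → profitable ✗.
Moderate-case (own payoff 455 − 28×9 = 203): to p=0 gives 150 → no gain ✓; to p=28 gives 549 − 28×28 = -235 → no gain ✓.
Weak-case (own payoff 150): to p=9 gives 455 − 41×9 = 86 → no gain ✓; to p=28 gives 549 − 41×28 = -599 → no gain ✓.
4 of the 6 constraints hold; not an equilibrium.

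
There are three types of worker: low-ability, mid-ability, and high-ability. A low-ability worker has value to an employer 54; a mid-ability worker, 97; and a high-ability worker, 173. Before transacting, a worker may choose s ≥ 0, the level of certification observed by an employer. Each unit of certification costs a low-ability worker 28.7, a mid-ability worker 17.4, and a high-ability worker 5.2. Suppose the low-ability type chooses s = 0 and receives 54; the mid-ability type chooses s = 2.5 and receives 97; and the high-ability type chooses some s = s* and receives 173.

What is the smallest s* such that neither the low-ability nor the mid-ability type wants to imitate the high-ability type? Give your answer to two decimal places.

Low-ability type (on-path payoff 54) won't mimic when 54 ≥ 173 − 28.7·s*, i.e. s* ≥ 4.15.
Mid-ability type (on-path payoff 97 − 17.4×2.5 = 53.5) won't mimic when 53.5 ≥ 173 − 17.4·s*, i.e. s* ≥ 6.87.
Both must hold, so s* = max(4.15, 6.87) = 6.87. The mid-ability type's constraint binds.

6.87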